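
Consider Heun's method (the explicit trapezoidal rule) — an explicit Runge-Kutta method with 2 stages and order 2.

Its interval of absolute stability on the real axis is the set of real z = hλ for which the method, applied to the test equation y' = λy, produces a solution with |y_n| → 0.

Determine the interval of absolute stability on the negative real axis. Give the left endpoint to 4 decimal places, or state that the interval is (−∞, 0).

z∈(-2.0000,0).

Set f=λy, z=hλ:
  order 2, 2-stage ⇒ R(z)=1+z+z^2/2
  (e.g. R(-0.51)=0.62005, |R|=0.62005)

Boundary: |R(x)|=1, x<0.
x=-0.51: |R|=0.6200
|R(-1.43)|=0.5924 |R(-1.27)|=0.5364 |R(-0.54)|=0.6058
Bisect:
  x_lo=-2.6232 |R|=1.8174  x_hi=-0.0810 |R|=0.9223
  mid=-1.35207 |R|=0.56198 →hi
  mid=-1.98763 |R|=0.98770 →hi
  mid=-2.30540 |R|=1.35204 →lo
  mid=-2.14651 |R|=1.15725 →lo
  mid=-2.06707 |R|=1.06932 →lo
  mid=-2.02735 |R|=1.02772 →lo
  mid=-2.00749 |R|=1.00752 →lo
  mid=-1.99756 |R|=0.99756 →hi
  mid=-2.00252 |R|=1.00253 →lo
  ...
  [-2.00004,-1.99988] ⇒ x*=-2.0000
Stable set (-2.0000, 0).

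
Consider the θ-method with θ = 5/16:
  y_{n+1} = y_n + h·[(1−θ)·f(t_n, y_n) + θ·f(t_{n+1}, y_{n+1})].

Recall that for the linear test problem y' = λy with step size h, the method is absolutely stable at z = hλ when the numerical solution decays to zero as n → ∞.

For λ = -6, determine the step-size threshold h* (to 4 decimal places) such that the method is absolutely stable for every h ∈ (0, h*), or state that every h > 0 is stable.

On y'=λy, z=hλ:
  y_{n+1} = y_n + z·[11/16·y_n + 5/16·y_{n+1}] ⇒ (1 − 5/16z)y_{n+1} = (1 + 11/16z)y_n
  R(z) = (1 + 11/16z)/(1 − 5/16z).

Boundary: |R(x)|=1, x<0.
x=-1.31: |R|=0.0705
R=−1: 1+11/16x = −1+5/16x ⇒ -3/8x=2 ⇒ x=2/(-3/8)=-5.3333
Confirm numerically:
  x=-5.215: |R|=0.98313 <1
  x=-4.778: |R|=0.91647 <1
  x=-4.179: |R|=0.81228 <1
  x=-2.500: |R|=0.40351 <1
  x=-5.811: |R|=1.06361 >1
  x=-5.706: |R|=1.05021 >1
  x=-5.613: |R|=1.03808 >1
Stable set (-5.3333, 0).

(-5.3333,0); λ=-6 ⇒ h* = (16/3)/6 = 0.8889.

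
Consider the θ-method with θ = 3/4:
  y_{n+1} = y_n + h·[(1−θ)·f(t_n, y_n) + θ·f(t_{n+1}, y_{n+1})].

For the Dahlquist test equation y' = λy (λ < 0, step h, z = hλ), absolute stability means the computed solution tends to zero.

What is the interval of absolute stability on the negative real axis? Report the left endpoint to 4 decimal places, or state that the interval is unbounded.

interval (−∞, 0).

Test eqn y'=λy, z=hλ:
  y_{n+1} = y_n + z·[1/4·y_n + 3/4·y_{n+1}] ⇒ (1 − 3/4z)y_{n+1} = (1 + 1/4z)y_n
  so R(z) = (1 + 1/4z)/(1 − 3/4z).

Find x<0 with |R(x)|<1.
x=-1.04: |R|=0.4157
x=-2: |R|=0.2000
x=-10: |R|=0.1765
x=-100: |R|=0.3158
θ=3/4≥1/2 ⇒ |1+1/4x|<|1−3/4x| ∀x<0 ⇒ stable on all of ℝ⁻.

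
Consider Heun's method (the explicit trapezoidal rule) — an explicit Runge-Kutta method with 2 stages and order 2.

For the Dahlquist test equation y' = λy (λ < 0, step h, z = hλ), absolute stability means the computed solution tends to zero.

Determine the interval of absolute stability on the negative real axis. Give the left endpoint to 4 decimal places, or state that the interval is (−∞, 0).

Test eqn y'=λy, z=hλ:
  order 2, 2-stage ⇒ R(z)=1+z+z^2/2
  (e.g. R(-1.78)=0.80420, |R|=0.80420)

Boundary: |R(x)|=1, x<0.
x=-1.78: |R|=0.8042
|R(-1.66)|=0.7178 |R(-1.04)|=0.5008 |R(-0.77)|=0.5264
Bisect:
  x_lo=-2.7919 |R|=2.1055  x_hi=-0.0546 |R|=0.9469
  mid=-1.42327 |R|=0.58958 →hi
  mid=-2.10761 |R|=1.11340 →lo
  mid=-1.76544 |R|=0.79295 →hi
  mid=-1.93652 |R|=0.93854 →hi
  mid=-2.02206 |R|=1.02231 →lo
  mid=-1.97929 |R|=0.97951 →hi
  mid=-2.00068 |R|=1.00068 →lo
  mid=-1.98999 |R|=0.99004 →hi
  mid=-1.99533 |R|=0.99534 →hi
  mid=-1.99801 |R|=0.99801 →hi
  ...
  [-2.00001,-1.99984] ⇒ x*=-2.0000
Stable set (-2.0000, 0).

z∈(-2.0000,0).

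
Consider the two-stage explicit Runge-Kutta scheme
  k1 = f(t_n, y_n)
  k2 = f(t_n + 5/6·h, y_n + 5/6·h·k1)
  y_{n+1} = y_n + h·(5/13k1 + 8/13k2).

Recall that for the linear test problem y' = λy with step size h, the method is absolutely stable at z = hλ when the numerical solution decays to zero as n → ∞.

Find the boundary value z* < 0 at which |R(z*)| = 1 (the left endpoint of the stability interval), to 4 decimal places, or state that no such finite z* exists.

Test eqn y'=λy, z=hλ:
  k1=λy_n ⇒ h·k1=z·y_n;  k2=λ(1+5/6z)y_n ⇒ h·k2=z(1+5/6z)y_n
  y_{n+1}/y_n = 1 + 5/13z + 8/13z(1+5/6z) = 1 + z + 20/39z²
  Hence R(z) = 1 + z + 20/39z².

Boundary: |R(x)|=1, x<0.
x=-0.8: |R|=0.5282
R=1: x+20/39x²=0 ⇒ x=−39/20=-1.9500; min R=1−1/(4·20/39)=0.5125>−1
Confirm numerically:
  x=-1.660: |R|=0.75313 <1
  x=-1.296: |R|=0.56534 <1
  x=-1.166: |R|=0.53121 <1
  x=-2.388: |R|=1.53638 >1
  x=-2.296: |R|=1.40739 >1
  x=-2.212: |R|=1.29720 >1
Interval (-1.9500, 0).

z* = -1.9500.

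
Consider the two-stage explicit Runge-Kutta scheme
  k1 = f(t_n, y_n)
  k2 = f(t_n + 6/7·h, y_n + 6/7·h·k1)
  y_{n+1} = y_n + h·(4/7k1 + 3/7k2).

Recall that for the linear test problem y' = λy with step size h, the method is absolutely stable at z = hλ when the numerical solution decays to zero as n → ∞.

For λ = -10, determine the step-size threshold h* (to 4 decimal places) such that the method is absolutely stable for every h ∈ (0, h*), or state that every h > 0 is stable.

Set f=λy, z=hλ:
  k1=λy_n ⇒ h·k1=z·y_n;  k2=λ(1+6/7z)y_n ⇒ h·k2=z(1+6/7z)y_n
  y_{n+1}/y_n = 1 + 4/7z + 3/7z(1+6/7z) = 1 + z + 18/49z²
  Hence R(z) = 1 + z + 18/49z².

Need |R(x)|<1, x<0.
x=-0.35: |R|=0.6950
R=1: x+18/49x²=0 ⇒ x=−49/18=-2.7222; min R=1−1/(4·18/49)=0.3194>−1
Confirm numerically:
  x=-1.987: |R|=0.46335 <1
  x=-1.507: |R|=0.32726 <1
  x=-1.420: |R|=0.32072 <1
  x=-3.302: |R|=1.70326 >1
  x=-3.144: |R|=1.48713 >1
So |R|<1 on (-2.7222, 0).

(-2.7222,0); λ=-10 ⇒ h* = (49/18)/10 = 0.2722.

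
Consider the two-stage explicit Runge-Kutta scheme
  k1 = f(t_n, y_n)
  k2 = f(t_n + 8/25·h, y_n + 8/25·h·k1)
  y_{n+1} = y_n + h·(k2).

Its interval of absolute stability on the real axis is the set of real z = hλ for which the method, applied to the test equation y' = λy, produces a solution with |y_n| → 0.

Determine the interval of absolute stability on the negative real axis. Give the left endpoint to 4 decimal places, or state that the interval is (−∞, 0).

With y'=λy (z=hλ):
  k1=λy_n ⇒ h·k1=z·y_n;  k2=λ(1+8/25z)y_n ⇒ h·k2=z(1+8/25z)y_n
  y_{n+1}/y_n = 1 + z(1+8/25z) = 1 + z + 8/25z²
  Hence R(z) = 1 + z + 8/25z².

Find x<0 with |R(x)|<1.
x=-0.79: |R|=0.4097
R=1: x+8/25x²=0 ⇒ x=−25/8=-3.1250; min R=1−1/(4·8/25)=0.2188>−1
Confirm numerically:
  x=-2.886: |R|=0.77928 <1
  x=-2.534: |R|=0.52077 <1
  x=-1.981: |R|=0.27480 <1
  x=-1.289: |R|=0.24269 <1
  x=-3.546: |R|=1.47772 >1
  x=-3.212: |R|=1.08942 >1
Stable set (-3.1250, 0).

z∈(-3.1250,0).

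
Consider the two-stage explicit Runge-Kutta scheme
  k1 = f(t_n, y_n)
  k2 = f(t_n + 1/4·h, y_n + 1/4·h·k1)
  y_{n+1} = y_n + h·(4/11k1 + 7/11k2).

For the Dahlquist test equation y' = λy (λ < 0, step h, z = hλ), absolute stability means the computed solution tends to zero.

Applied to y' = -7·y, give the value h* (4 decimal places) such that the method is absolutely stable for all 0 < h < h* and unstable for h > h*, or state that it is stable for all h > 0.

(-6.2857,0); λ=-7 ⇒ h* = (44/7)/7 = 0.8980.

On y'=λy, z=hλ:
  k1=λy_n ⇒ h·k1=z·y_n;  k2=λ(1+1/4z)y_n ⇒ h·k2=z(1+1/4z)y_n
  y_{n+1}/y_n = 1 + 4/11z + 7/11z(1+1/4z) = 1 + z + 7/44z²
  so R(z) = 1 + z + 7/44z².

Need |R(x)|<1, x<0.
x=-1.04: |R|=0.1321
R=1: x+7/44x²=0 ⇒ x=−44/7=-6.2857; min R=1−1/(4·7/44)=-0.5714>−1
Confirm numerically:
  x=-6.213: |R|=0.92813 <1
  x=-5.938: |R|=0.67152 <1
  x=-3.328: |R|=0.56598 <1
  x=-2.621: |R|=0.52810 <1
  x=-6.805: |R|=1.56219 >1
  x=-6.377: |R|=1.09261 >1
Interval (-6.2857, 0).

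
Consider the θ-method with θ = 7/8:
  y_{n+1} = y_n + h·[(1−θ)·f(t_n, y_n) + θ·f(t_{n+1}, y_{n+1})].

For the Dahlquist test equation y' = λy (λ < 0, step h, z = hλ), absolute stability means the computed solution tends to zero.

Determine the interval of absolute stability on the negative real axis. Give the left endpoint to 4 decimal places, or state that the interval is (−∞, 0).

With y'=λy (z=hλ):
  y_{n+1} = y_n + z·[1/8·y_n + 7/8·y_{n+1}] ⇒ (1 − 7/8z)y_{n+1} = (1 + 1/8z)y_n
  Hence R(z) = (1 + 1/8z)/(1 − 7/8z).

Boundary: |R(x)|=1, x<0.
x=-0.43: |R|=0.6876
x=-2: |R|=0.2727
x=-10: |R|=0.0256
x=-100: |R|=0.1299
θ=7/8≥1/2 ⇒ |1+1/8x|<|1−7/8x| ∀x<0 ⇒ interval (−∞,0).

interval (−∞, 0).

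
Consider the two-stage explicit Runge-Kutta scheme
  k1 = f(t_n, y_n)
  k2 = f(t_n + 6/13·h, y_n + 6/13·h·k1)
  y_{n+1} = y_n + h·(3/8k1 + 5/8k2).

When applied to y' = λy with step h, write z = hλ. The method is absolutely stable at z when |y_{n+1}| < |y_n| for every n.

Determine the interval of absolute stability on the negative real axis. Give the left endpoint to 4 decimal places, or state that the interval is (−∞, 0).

z∈(-3.4667,0).

With y'=λy (z=hλ):
  k1=λy_n ⇒ h·k1=z·y_n;  k2=λ(1+6/13z)y_n ⇒ h·k2=z(1+6/13z)y_n
  y_{n+1}/y_n = 1 + 3/8z + 5/8z(1+6/13z) = 1 + z + 15/52z²
  R(z) = 1 + z + 15/52z².

Find x<0 with |R(x)|<1.
x=-0.36: |R|=0.6774
R=1: x+15/52x²=0 ⇒ x=−52/15=-3.4667; min R=1−1/(4·15/52)=0.1333>−1
Confirm numerically:
  x=-2.537: |R|=0.31964 <1
  x=-1.868: |R|=0.13856 <1
  x=-1.562: |R|=0.14180 <1
  x=-3.845: |R|=1.41962 >1
  x=-3.730: |R|=1.28334 >1
  x=-3.564: |R|=1.10007 >1
Stable set (-3.4667, 0).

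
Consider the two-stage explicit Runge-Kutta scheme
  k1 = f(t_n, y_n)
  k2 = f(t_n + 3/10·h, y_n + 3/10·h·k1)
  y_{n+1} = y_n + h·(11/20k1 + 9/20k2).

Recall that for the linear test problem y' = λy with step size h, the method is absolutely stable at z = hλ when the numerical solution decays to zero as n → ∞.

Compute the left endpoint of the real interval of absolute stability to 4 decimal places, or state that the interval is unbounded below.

left endpoint -7.4074.

Test eqn y'=λy, z=hλ:
  k1=λy_n ⇒ h·k1=z·y_n;  k2=λ(1+3/10z)y_n ⇒ h·k2=z(1+3/10z)y_n
  y_{n+1}/y_n = 1 + 11/20z + 9/20z(1+3/10z) = 1 + z + 27/200z²
  Hence R(z) = 1 + z + 27/200z².

Boundary: |R(x)|=1, x<0.
x=-0.57: |R|=0.4739
R=1: x+27/200x²=0 ⇒ x=−200/27=-7.4074; min R=1−1/(4·27/200)=-0.8519>−1
Confirm numerically:
  x=-7.117: |R|=0.72098 <1
  x=-5.913: |R|=0.19292 <1
  x=-3.932: |R|=0.84482 <1
  x=-8.005: |R|=1.64580 >1
  x=-7.492: |R|=1.08556 >1
  x=-7.487: |R|=1.08045 >1
Interval (-7.4074, 0).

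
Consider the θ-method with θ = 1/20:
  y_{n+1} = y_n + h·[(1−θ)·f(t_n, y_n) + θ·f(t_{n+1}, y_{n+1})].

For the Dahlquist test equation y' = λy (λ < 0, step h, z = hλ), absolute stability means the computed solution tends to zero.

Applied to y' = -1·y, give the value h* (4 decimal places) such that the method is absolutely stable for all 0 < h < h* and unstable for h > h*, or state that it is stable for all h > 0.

(-2.2222,0); λ=-1 ⇒ h* = (20/9)/1 = 2.2222.

Test eqn y'=λy, z=hλ:
  y_{n+1} = y_n + z·[19/20·y_n + 1/20·y_{n+1}] ⇒ (1 − 1/20z)y_{n+1} = (1 + 19/20z)y_n
  so R(z) = (1 + 19/20z)/(1 − 1/20z).

Find x<0 with |R(x)|<1.
x=-0.44: |R|=0.5695
R=−1: 1+19/20x = −1+1/20x ⇒ -9/10x=2 ⇒ x=2/(-9/10)=-2.2222
Confirm numerically:
  x=-1.917: |R|=0.74933 <1
  x=-1.898: |R|=0.73349 <1
  x=-1.162: |R|=0.09819 <1
  x=-0.972: |R|=0.07305 <1
  x=-2.783: |R|=1.44305 >1
  x=-2.574: |R|=1.28050 >1
So |R|<1 on (-2.2222, 0).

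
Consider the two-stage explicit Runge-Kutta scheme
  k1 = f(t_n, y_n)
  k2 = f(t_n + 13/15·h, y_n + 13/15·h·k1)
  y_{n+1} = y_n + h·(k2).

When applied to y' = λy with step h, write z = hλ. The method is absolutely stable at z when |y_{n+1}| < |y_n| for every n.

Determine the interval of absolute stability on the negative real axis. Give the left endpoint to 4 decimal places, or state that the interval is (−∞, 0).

z∈(-1.1538,0).

Set f=λy, z=hλ:
  k1=λy_n ⇒ h·k1=z·y_n;  k2=λ(1+13/15z)y_n ⇒ h·k2=z(1+13/15z)y_n
  y_{n+1}/y_n = 1 + z(1+13/15z) = 1 + z + 13/15z²
  Hence R(z) = 1 + z + 13/15z².

Need |R(x)|<1, x<0.
x=-1.69: |R|=1.7853
R=1: x+13/15x²=0 ⇒ x=−15/13=-1.1538; min R=1−1/(4·13/15)=0.7115>−1
Confirm numerically:
  x=-1.089: |R|=0.93880 <1
  x=-1.078: |R|=0.92914 <1
  x=-0.706: |R|=0.72598 <1
  x=-1.701: |R|=1.80661 >1
  x=-1.494: |R|=1.44043 >1
  x=-1.237: |R|=1.08915 >1
So |R|<1 on (-1.1538, 0).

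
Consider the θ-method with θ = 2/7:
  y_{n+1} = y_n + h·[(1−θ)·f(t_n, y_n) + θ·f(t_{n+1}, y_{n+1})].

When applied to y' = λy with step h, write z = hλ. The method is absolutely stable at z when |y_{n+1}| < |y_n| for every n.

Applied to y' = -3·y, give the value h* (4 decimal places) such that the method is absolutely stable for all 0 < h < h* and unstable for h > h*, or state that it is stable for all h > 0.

Set f=λy, z=hλ:
  y_{n+1} = y_n + z·[5/7·y_n + 2/7·y_{n+1}] ⇒ (1 − 2/7z)y_{n+1} = (1 + 5/7z)y_n
  ⇒ R(z) = (1 + 5/7z)/(1 − 2/7z).

Need |R(x)|<1, x<0.
x=-0.95: |R|=0.2528
R=−1: 1+5/7x = −1+2/7x ⇒ -3/7x=2 ⇒ x=2/(-3/7)=-4.6667
Confirm numerically:
  x=-3.459: |R|=0.73969 <1
  x=-3.252: |R|=0.68572 <1
  x=-2.427: |R|=0.43319 <1
  x=-2.203: |R|=0.35201 <1
  x=-5.022: |R|=1.06254 >1
  x=-5.005: |R|=1.05967 >1
  x=-4.967: |R|=1.05321 >1
Interval (-4.6667, 0).

(-4.6667,0); λ=-3 ⇒ h* = (14/3)/3 = 1.5556.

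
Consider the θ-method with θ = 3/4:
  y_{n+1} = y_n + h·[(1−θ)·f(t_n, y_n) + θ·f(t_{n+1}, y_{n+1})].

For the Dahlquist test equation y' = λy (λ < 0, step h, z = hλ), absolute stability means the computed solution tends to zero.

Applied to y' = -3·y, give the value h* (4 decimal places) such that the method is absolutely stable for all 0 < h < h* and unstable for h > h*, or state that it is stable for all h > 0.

Set f=λy, z=hλ:
  y_{n+1} = y_n + z·[1/4·y_n + 3/4·y_{n+1}] ⇒ (1 − 3/4z)y_{n+1} = (1 + 1/4z)y_n
  so R(z) = (1 + 1/4z)/(1 − 3/4z).

Need |R(x)|<1, x<0.
x=-0.6: |R|=0.5862
x=-2: |R|=0.2000
x=-10: |R|=0.1765
x=-100: |R|=0.3158
θ=3/4≥1/2 ⇒ |1+1/4x|<|1−3/4x| ∀x<0 ⇒ stable on all of ℝ⁻.

(−∞, 0) — no finite endpoint. Any h>0 works for λ=-3.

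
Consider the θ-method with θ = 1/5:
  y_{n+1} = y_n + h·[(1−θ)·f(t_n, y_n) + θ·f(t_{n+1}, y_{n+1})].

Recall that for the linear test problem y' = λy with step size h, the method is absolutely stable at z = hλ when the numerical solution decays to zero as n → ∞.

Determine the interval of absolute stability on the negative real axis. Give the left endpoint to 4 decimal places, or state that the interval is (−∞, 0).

With y'=λy (z=hλ):
  y_{n+1} = y_n + z·[4/5·y_n + 1/5·y_{n+1}] ⇒ (1 − 1/5z)y_{n+1} = (1 + 4/5z)y_n
  so R(z) = (1 + 4/5z)/(1 − 1/5z).

Find x<0 with |R(x)|<1.
x=-0.36: |R|=0.6642
R=−1: 1+4/5x = −1+1/5x ⇒ -3/5x=2 ⇒ x=2/(-3/5)=-3.3333
Confirm numerically:
  x=-2.773: |R|=0.78374 <1
  x=-2.764: |R|=0.78001 <1
  x=-2.224: |R|=0.53931 <1
  x=-1.732: |R|=0.28639 <1
  x=-3.781: |R|=1.15294 >1
  x=-3.529: |R|=1.06882 >1
Stable set (-3.3333, 0).

z∈(-3.3333,0).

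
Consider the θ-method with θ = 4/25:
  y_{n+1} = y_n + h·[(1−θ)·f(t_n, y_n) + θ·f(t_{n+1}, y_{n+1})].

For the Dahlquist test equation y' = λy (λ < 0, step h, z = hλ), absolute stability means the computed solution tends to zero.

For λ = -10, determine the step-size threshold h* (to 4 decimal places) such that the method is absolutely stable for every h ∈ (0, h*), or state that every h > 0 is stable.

On y'=λy, z=hλ:
  y_{n+1} = y_n + z·[21/25·y_n + 4/25·y_{n+1}] ⇒ (1 − 4/25z)y_{n+1} = (1 + 21/25z)y_n
  Hence R(z) = (1 + 21/25z)/(1 − 4/25z).

Find x<0 with |R(x)|<1.
x=-1.62: |R|=0.2865
R=−1: 1+21/25x = −1+4/25x ⇒ -17/25x=2 ⇒ x=2/(-17/25)=-2.9412
Confirm numerically:
  x=-2.715: |R|=0.89278 <1
  x=-2.619: |R|=0.84561 <1
  x=-1.929: |R|=0.47405 <1
  x=-1.851: |R|=0.42806 <1
  x=-3.446: |R|=1.22128 >1
  x=-3.444: |R|=1.22045 >1
  x=-3.343: |R|=1.17802 >1
Interval (-2.9412, 0).

(-2.9412,0); λ=-10 ⇒ h* = (50/17)/10 = 0.2941.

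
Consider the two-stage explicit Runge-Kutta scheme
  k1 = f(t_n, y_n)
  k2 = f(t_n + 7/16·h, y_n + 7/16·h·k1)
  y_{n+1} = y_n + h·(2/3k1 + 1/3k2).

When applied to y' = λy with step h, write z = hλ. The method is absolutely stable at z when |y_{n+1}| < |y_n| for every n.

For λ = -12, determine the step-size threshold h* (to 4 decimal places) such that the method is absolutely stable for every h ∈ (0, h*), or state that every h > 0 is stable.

(-6.8571,0); λ=-12 ⇒ h* = (48/7)/12 = 0.5714.

Test eqn y'=λy, z=hλ:
  k1=λy_n ⇒ h·k1=z·y_n;  k2=λ(1+7/16z)y_n ⇒ h·k2=z(1+7/16z)y_n
  y_{n+1}/y_n = 1 + 2/3z + 1/3z(1+7/16z) = 1 + z + 7/48z²
  Hence R(z) = 1 + z + 7/48z².

Boundary: |R(x)|=1, x<0.
x=-0.36: |R|=0.6589
R=1: x+7/48x²=0 ⇒ x=−48/7=-6.8571; min R=1−1/(4·7/48)=-0.7143>−1
Confirm numerically:
  x=-6.574: |R|=0.72855 <1
  x=-4.855: |R|=0.41756 <1
  x=-4.422: |R|=0.57036 <1
  x=-3.721: |R|=0.70181 <1
  x=-7.433: |R|=1.62422 >1
  x=-7.240: |R|=1.40423 >1
  x=-6.983: |R|=1.12817 >1
Stable set (-6.8571, 0).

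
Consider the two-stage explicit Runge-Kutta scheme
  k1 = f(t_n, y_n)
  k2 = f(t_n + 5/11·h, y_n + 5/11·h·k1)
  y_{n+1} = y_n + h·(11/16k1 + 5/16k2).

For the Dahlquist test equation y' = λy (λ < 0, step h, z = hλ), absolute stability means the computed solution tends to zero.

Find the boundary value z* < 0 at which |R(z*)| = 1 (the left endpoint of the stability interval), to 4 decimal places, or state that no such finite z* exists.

Test eqn y'=λy, z=hλ:
  k1=λy_n ⇒ h·k1=z·y_n;  k2=λ(1+5/11z)y_n ⇒ h·k2=z(1+5/11z)y_n
  y_{n+1}/y_n = 1 + 11/16z + 5/16z(1+5/11z) = 1 + z + 25/176z²
  R(z) = 1 + z + 25/176z².

Boundary: |R(x)|=1, x<0.
x=-1.04: |R|=0.1136
R=1: x+25/176x²=0 ⇒ x=−176/25=-7.0400; min R=1−1/(4·25/176)=-0.7600>−1
Confirm numerically:
  x=-6.574: |R|=0.56485 <1
  x=-5.542: |R|=0.17925 <1
  x=-3.043: |R|=0.72768 <1
  x=-7.351: |R|=1.32474 >1
  x=-7.291: |R|=1.25995 >1
  x=-7.190: |R|=1.15320 >1
Stable set (-7.0400, 0).

left endpoint -7.0400.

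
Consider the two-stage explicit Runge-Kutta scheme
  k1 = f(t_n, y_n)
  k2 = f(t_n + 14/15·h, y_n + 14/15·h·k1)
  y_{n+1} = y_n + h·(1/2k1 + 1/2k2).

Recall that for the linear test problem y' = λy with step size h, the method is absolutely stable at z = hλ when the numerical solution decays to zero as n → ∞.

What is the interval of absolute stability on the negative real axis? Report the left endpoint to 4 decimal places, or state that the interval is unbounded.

With y'=λy (z=hλ):
  k1=λy_n ⇒ h·k1=z·y_n;  k2=λ(1+14/15z)y_n ⇒ h·k2=z(1+14/15z)y_n
  y_{n+1}/y_n = 1 + 1/2z + 1/2z(1+14/15z) = 1 + z + 7/15z²
  so R(z) = 1 + z + 7/15z².

Boundary: |R(x)|=1, x<0.
x=-1.25: |R|=0.4792
R=1: x+7/15x²=0 ⇒ x=−15/7=-2.1429; min R=1−1/(4·7/15)=0.4643>−1
Confirm numerically:
  x=-1.499: |R|=0.54960 <1
  x=-1.417: |R|=0.52001 <1
  x=-1.055: |R|=0.46441 <1
  x=-0.991: |R|=0.46730 <1
  x=-2.277: |R|=1.14254 >1
  x=-2.190: |R|=1.04818 >1
So |R|<1 on (-2.1429, 0).

z∈(-2.1429,0).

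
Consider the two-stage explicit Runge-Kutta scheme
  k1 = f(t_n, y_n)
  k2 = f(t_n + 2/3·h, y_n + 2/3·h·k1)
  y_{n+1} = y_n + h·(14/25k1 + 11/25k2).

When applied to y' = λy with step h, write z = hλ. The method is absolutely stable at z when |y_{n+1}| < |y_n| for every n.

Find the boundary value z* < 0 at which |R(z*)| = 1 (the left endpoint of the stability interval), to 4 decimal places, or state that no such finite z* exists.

With y'=λy (z=hλ):
  k1=λy_n ⇒ h·k1=z·y_n;  k2=λ(1+2/3z)y_n ⇒ h·k2=z(1+2/3z)y_n
  y_{n+1}/y_n = 1 + 14/25z + 11/25z(1+2/3z) = 1 + z + 22/75z²
  ⇒ R(z) = 1 + z + 22/75z².

Boundary: |R(x)|=1, x<0.
x=-0.32: |R|=0.7100
R=1: x+22/75x²=0 ⇒ x=−75/22=-3.4091; min R=1−1/(4·22/75)=0.1477>−1
Confirm numerically:
  x=-2.796: |R|=0.49717 <1
  x=-2.427: |R|=0.30083 <1
  x=-2.106: |R|=0.19500 <1
  x=-1.401: |R|=0.17475 <1
  x=-3.811: |R|=1.44929 >1
  x=-3.434: |R|=1.02509 >1
Interval (-3.4091, 0).

z* = -3.4091.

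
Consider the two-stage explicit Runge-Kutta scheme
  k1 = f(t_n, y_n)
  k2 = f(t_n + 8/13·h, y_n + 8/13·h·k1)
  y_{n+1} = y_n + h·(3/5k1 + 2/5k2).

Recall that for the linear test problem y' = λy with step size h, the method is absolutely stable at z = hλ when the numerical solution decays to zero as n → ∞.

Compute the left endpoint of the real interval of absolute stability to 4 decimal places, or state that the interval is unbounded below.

Set f=λy, z=hλ:
  k1=λy_n ⇒ h·k1=z·y_n;  k2=λ(1+8/13z)y_n ⇒ h·k2=z(1+8/13z)y_n
  y_{n+1}/y_n = 1 + 3/5z + 2/5z(1+8/13z) = 1 + z + 16/65z²
  so R(z) = 1 + z + 16/65z².

Need |R(x)|<1, x<0.
x=-0.67: |R|=0.4405
R=1: x+16/65x²=0 ⇒ x=−65/16=-4.0625; min R=1−1/(4·16/65)=-0.0156>−1
Confirm numerically:
  x=-4.025: |R|=0.96285 <1
  x=-3.481: |R|=0.50174 <1
  x=-3.160: |R|=0.29799 <1
  x=-1.888: |R|=0.01057 <1
  x=-4.561: |R|=1.55967 >1
  x=-4.372: |R|=1.33308 >1
Stable set (-4.0625, 0).

z* = -4.0625.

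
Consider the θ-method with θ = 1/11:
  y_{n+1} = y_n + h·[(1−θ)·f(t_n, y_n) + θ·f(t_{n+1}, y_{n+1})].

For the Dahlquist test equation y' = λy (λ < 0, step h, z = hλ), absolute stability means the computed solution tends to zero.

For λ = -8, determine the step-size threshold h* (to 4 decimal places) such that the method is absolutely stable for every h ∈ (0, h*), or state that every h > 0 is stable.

Test eqn y'=λy, z=hλ:
  y_{n+1} = y_n + z·[10/11·y_n + 1/11·y_{n+1}] ⇒ (1 − 1/11z)y_{n+1} = (1 + 10/11z)y_n
  ⇒ R(z) = (1 + 10/11z)/(1 − 1/11z).

Solve |R(x)|<1 on ℝ⁻.
x=-0.87: |R|=0.1938
R=−1: 1+10/11x = −1+1/11x ⇒ -9/11x=2 ⇒ x=2/(-9/11)=-2.4444
Confirm numerically:
  x=-1.679: |R|=0.45666 <1
  x=-1.272: |R|=0.14016 <1
  x=-1.111: |R|=0.00908 <1
  x=-3.003: |R|=1.35899 >1
  x=-2.939: |R|=1.31932 >1
  x=-2.779: |R|=1.21852 >1
So |R|<1 on (-2.4444, 0).

(-2.4444,0); λ=-8 ⇒ h* = (22/9)/8 = 0.3056.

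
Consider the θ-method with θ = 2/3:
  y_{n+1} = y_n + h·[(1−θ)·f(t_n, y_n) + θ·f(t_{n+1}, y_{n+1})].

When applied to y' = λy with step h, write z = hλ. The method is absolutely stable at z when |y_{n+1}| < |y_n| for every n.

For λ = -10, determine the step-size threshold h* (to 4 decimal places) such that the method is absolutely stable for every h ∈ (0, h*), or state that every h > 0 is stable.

unbounded; (−∞, 0). Any h>0 works for λ=-10.

With y'=λy (z=hλ):
  y_{n+1} = y_n + z·[1/3·y_n + 2/3·y_{n+1}] ⇒ (1 − 2/3z)y_{n+1} = (1 + 1/3z)y_n
  ⇒ R(z) = (1 + 1/3z)/(1 − 2/3z).

Need |R(x)|<1, x<0.
x=-0.87: |R|=0.4494
x=-2: |R|=0.1429
x=-10: |R|=0.3043
x=-100: |R|=0.4778
θ=2/3≥1/2 ⇒ |1+1/3x|<|1−2/3x| ∀x<0 ⇒ stable on all of ℝ⁻.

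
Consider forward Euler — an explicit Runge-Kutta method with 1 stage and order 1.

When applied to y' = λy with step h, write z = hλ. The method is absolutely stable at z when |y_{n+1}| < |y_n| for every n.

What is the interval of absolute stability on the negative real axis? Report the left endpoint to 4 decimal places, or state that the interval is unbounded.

Test eqn y'=λy, z=hλ:
  order 1, 1-stage ⇒ R(z)=1+z
  (e.g. R(-1.29)=-0.29000, |R|=0.29000)

Boundary: |R(x)|=1, x<0.
x=-1.29: |R|=0.2900
|R(-2.07)|=1.0700 |R(-0.91)|=0.0900 |R(-0.7)|=0.3000
Bisect:
  x_lo=-2.4955 |R|=1.4955  x_hi=-0.2815 |R|=0.7185
  mid=-1.38851 |R|=0.38851 →hi
  mid=-1.94199 |R|=0.94199 →hi
  mid=-2.21873 |R|=1.21873 →lo
  mid=-2.08036 |R|=1.08036 →lo
  mid=-2.01118 |R|=1.01118 →lo
  mid=-1.97658 |R|=0.97658 →hi
  mid=-1.99388 |R|=0.99388 →hi
  mid=-2.00253 |R|=1.00253 →lo
  mid=-1.99820 |R|=0.99820 →hi
  mid=-2.00037 |R|=1.00037 →lo
  ...
  [-2.00010,-1.99996] ⇒ x*=-2.0000
So |R|<1 on (-2.0000, 0).

z∈(-2.0000,0).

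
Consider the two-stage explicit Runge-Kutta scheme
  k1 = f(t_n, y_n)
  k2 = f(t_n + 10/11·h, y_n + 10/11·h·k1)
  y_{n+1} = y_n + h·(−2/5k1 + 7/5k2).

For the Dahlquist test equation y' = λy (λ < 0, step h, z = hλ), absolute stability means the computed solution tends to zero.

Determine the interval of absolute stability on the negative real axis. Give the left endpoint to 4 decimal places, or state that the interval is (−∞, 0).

(-0.7857, 0).

With y'=λy (z=hλ):
  k1=λy_n ⇒ h·k1=z·y_n;  k2=λ(1+10/11z)y_n ⇒ h·k2=z(1+10/11z)y_n
  y_{n+1}/y_n = 1 − 2/5z + 7/5z(1+10/11z) = 1 + z + 14/11z²
  so R(z) = 1 + z + 14/11z².

Boundary: |R(x)|=1, x<0.
x=-0.37: |R|=0.8042
R=1: x+14/11x²=0 ⇒ x=−11/14=-0.7857; min R=1−1/(4·14/11)=0.8036>−1
Confirm numerically:
  x=-0.715: |R|=0.93565 <1
  x=-0.701: |R|=0.92442 <1
  x=-0.696: |R|=0.92053 <1
  x=-0.414: |R|=0.80414 <1
  x=-1.210: |R|=1.65340 >1
  x=-1.067: |R|=1.38199 >1
  x=-1.027: |R|=1.31538 >1
So |R|<1 on (-0.7857, 0).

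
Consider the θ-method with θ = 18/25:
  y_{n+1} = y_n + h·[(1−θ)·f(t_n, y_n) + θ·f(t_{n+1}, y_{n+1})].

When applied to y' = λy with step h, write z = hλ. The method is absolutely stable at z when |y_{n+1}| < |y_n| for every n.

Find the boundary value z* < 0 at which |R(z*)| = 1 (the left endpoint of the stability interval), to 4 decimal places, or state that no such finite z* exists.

Test eqn y'=λy, z=hλ:
  y_{n+1} = y_n + z·[7/25·y_n + 18/25·y_{n+1}] ⇒ (1 − 18/25z)y_{n+1} = (1 + 7/25z)y_n
  Hence R(z) = (1 + 7/25z)/(1 − 18/25z).

Need |R(x)|<1, x<0.
x=-1.68: |R|=0.2397
x=-2: |R|=0.1803
x=-10: |R|=0.2195
x=-100: |R|=0.3699
θ=18/25≥1/2 ⇒ |1+7/25x|<|1−18/25x| ∀x<0 ⇒ stable on all of ℝ⁻.

interval (−∞, 0).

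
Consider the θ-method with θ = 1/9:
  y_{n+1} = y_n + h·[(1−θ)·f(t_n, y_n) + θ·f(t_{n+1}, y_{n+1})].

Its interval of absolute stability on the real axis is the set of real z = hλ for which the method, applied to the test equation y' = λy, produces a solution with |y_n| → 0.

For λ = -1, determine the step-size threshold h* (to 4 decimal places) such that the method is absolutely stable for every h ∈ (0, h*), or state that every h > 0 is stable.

(-2.5714,0); λ=-1 ⇒ h* = (18/7)/1 = 2.5714.

Set f=λy, z=hλ:
  y_{n+1} = y_n + z·[8/9·y_n + 1/9·y_{n+1}] ⇒ (1 − 1/9z)y_{n+1} = (1 + 8/9z)y_n
  so R(z) = (1 + 8/9z)/(1 − 1/9z).

Find x<0 with |R(x)|<1.
x=-1.68: |R|=0.4157
R=−1: 1+8/9x = −1+1/9x ⇒ -7/9x=2 ⇒ x=2/(-7/9)=-2.5714
Confirm numerically:
  x=-2.412: |R|=0.90221 <1
  x=-2.128: |R|=0.72106 <1
  x=-1.951: |R|=0.60342 <1
  x=-1.680: |R|=0.41573 <1
  x=-3.096: |R|=1.30357 >1
  x=-3.026: |R|=1.26459 >1
Stable set (-2.5714, 0).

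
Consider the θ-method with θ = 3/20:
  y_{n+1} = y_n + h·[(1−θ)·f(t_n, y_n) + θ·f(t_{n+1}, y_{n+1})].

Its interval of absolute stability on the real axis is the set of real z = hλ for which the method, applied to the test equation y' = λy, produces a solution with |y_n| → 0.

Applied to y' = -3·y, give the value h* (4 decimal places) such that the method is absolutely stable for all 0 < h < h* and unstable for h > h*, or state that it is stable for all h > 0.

On y'=λy, z=hλ:
  y_{n+1} = y_n + z·[17/20·y_n + 3/20·y_{n+1}] ⇒ (1 − 3/20z)y_{n+1} = (1 + 17/20z)y_n
  ⇒ R(z) = (1 + 17/20z)/(1 − 3/20z).

Solve |R(x)|<1 on ℝ⁻.
x=-0.84: |R|=0.2540
R=−1: 1+17/20x = −1+3/20x ⇒ -7/10x=2 ⇒ x=2/(-7/10)=-2.8571
Confirm numerically:
  x=-2.241: |R|=0.67721 <1
  x=-2.200: |R|=0.65414 <1
  x=-2.067: |R|=0.57780 <1
  x=-1.863: |R|=0.45609 <1
  x=-3.230: |R|=1.17582 >1
  x=-3.000: |R|=1.06897 >1
Interval (-2.8571, 0).

(-2.8571,0); λ=-3 ⇒ h* = (20/7)/3 = 0.9524.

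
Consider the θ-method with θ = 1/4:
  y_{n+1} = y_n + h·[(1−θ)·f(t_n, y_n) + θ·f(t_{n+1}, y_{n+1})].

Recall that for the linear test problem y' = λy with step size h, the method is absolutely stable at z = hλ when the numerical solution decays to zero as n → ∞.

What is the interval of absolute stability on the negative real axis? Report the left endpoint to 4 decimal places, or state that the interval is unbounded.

With y'=λy (z=hλ):
  y_{n+1} = y_n + z·[3/4·y_n + 1/4·y_{n+1}] ⇒ (1 − 1/4z)y_{n+1} = (1 + 3/4z)y_n
  so R(z) = (1 + 3/4z)/(1 − 1/4z).

Solve |R(x)|<1 on ℝ⁻.
x=-1.14: |R|=0.1128
R=−1: 1+3/4x = −1+1/4x ⇒ -1/2x=2 ⇒ x=2/(-1/2)=-4.0000
Confirm numerically:
  x=-3.824: |R|=0.95501 <1
  x=-3.316: |R|=0.81301 <1
  x=-2.296: |R|=0.45870 <1
  x=-2.085: |R|=0.37058 <1
  x=-4.357: |R|=1.08544 >1
  x=-4.252: |R|=1.06108 >1
  x=-4.100: |R|=1.02469 >1
Stable set (-4.0000, 0).

z∈(-4.0000,0).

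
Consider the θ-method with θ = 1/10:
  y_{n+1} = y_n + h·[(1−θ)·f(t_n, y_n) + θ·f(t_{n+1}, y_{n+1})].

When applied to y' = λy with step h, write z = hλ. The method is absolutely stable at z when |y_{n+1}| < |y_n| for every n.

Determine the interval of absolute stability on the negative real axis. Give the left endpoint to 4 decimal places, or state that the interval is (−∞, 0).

z∈(-2.5000,0).

With y'=λy (z=hλ):
  y_{n+1} = y_n + z·[9/10·y_n + 1/10·y_{n+1}] ⇒ (1 − 1/10z)y_{n+1} = (1 + 9/10z)y_n
  ⇒ R(z) = (1 + 9/10z)/(1 − 1/10z).

Find x<0 with |R(x)|<1.
x=-1.37: |R|=0.2049
R=−1: 1+9/10x = −1+1/10x ⇒ -4/5x=2 ⇒ x=2/(-4/5)=-2.5000
Confirm numerically:
  x=-2.432: |R|=0.95624 <1
  x=-2.312: |R|=0.87784 <1
  x=-1.819: |R|=0.53905 <1
  x=-1.541: |R|=0.33524 <1
  x=-3.091: |R|=1.36116 >1
  x=-3.054: |R|=1.33951 >1
  x=-2.574: |R|=1.04708 >1
Interval (-2.5000, 0).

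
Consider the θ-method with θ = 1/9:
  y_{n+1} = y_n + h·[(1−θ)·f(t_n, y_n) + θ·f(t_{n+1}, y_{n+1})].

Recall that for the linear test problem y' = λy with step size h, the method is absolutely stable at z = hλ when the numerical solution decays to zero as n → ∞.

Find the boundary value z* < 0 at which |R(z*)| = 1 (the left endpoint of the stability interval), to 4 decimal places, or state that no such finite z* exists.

Test eqn y'=λy, z=hλ:
  y_{n+1} = y_n + z·[8/9·y_n + 1/9·y_{n+1}] ⇒ (1 − 1/9z)y_{n+1} = (1 + 8/9z)y_n
  Hence R(z) = (1 + 8/9z)/(1 − 1/9z).

Find x<0 with |R(x)|<1.
x=-0.6: |R|=0.4375
R=−1: 1+8/9x = −1+1/9x ⇒ -7/9x=2 ⇒ x=2/(-7/9)=-2.5714
Confirm numerically:
  x=-1.924: |R|=0.58513 <1
  x=-1.590: |R|=0.35127 <1
  x=-1.114: |R|=0.00870 <1
  x=-3.154: |R|=1.33553 >1
  x=-2.865: |R|=1.17320 >1
  x=-2.853: |R|=1.16629 >1
Interval (-2.5714, 0).

z* = -2.5714.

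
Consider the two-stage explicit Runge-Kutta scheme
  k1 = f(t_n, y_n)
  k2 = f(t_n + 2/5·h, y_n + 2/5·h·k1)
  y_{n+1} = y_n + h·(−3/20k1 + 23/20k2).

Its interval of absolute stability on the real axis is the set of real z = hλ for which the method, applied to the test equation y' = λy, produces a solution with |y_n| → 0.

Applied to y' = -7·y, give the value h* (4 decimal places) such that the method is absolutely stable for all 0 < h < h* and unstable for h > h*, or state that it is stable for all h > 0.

On y'=λy, z=hλ:
  k1=λy_n ⇒ h·k1=z·y_n;  k2=λ(1+2/5z)y_n ⇒ h·k2=z(1+2/5z)y_n
  y_{n+1}/y_n = 1 − 3/20z + 23/20z(1+2/5z) = 1 + z + 23/50z²
  so R(z) = 1 + z + 23/50z².

Find x<0 with |R(x)|<1.
x=-1.66: |R|=0.6076
R=1: x+23/50x²=0 ⇒ x=−50/23=-2.1739; min R=1−1/(4·23/50)=0.4565>−1
Confirm numerically:
  x=-2.055: |R|=0.88759 <1
  x=-1.359: |R|=0.49057 <1
  x=-1.291: |R|=0.47567 <1
  x=-0.893: |R|=0.47383 <1
  x=-2.595: |R|=1.50265 >1
  x=-2.366: |R|=1.20906 >1
Stable set (-2.1739, 0).

(-2.1739,0); λ=-7 ⇒ h* = (50/23)/7 = 0.3106.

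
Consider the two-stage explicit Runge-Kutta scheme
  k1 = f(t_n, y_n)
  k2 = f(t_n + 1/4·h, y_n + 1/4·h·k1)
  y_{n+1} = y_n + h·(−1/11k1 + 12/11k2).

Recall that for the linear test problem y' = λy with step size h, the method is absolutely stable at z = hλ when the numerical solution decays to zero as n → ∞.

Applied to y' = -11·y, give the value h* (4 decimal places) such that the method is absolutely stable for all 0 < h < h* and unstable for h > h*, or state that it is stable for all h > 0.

(-3.6667,0); λ=-11 ⇒ h* = (11/3)/11 = 0.3333.

Set f=λy, z=hλ:
  k1=λy_n ⇒ h·k1=z·y_n;  k2=λ(1+1/4z)y_n ⇒ h·k2=z(1+1/4z)y_n
  y_{n+1}/y_n = 1 − 1/11z + 12/11z(1+1/4z) = 1 + z + 3/11z²
  Hence R(z) = 1 + z + 3/11z².

Solve |R(x)|<1 on ℝ⁻.
x=-1.16: |R|=0.2070
R=1: x+3/11x²=0 ⇒ x=−11/3=-3.6667; min R=1−1/(4·3/11)=0.0833>−1
Confirm numerically:
  x=-2.610: |R|=0.24785 <1
  x=-2.430: |R|=0.18043 <1
  x=-2.186: |R|=0.11725 <1
  x=-1.646: |R|=0.09290 <1
  x=-4.185: |R|=1.59161 >1
  x=-4.078: |R|=1.45748 >1
  x=-4.026: |R|=1.39455 >1
Stable set (-3.6667, 0).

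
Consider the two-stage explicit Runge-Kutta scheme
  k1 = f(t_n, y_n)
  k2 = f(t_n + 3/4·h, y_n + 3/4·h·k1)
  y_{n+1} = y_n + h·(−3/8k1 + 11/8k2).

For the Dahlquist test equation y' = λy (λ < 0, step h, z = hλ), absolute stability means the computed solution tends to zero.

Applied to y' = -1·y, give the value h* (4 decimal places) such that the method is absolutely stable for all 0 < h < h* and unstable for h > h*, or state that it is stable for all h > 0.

(-0.9697,0); λ=-1 ⇒ h* = (32/33)/1 = 0.9697.

On y'=λy, z=hλ:
  k1=λy_n ⇒ h·k1=z·y_n;  k2=λ(1+3/4z)y_n ⇒ h·k2=z(1+3/4z)y_n
  y_{n+1}/y_n = 1 − 3/8z + 11/8z(1+3/4z) = 1 + z + 33/32z²
  R(z) = 1 + z + 33/32z².

Boundary: |R(x)|=1, x<0.
x=-1.57: |R|=1.9719
R=1: x+33/32x²=0 ⇒ x=−32/33=-0.9697; min R=1−1/(4·33/32)=0.7576>−1
Confirm numerically:
  x=-0.872: |R|=0.91215 <1
  x=-0.818: |R|=0.87203 <1
  x=-0.811: |R|=0.86727 <1
  x=-0.476: |R|=0.75766 <1
  x=-1.402: |R|=1.62503 >1
  x=-1.316: |R|=1.46998 >1
  x=-0.994: |R|=1.02491 >1
Stable set (-0.9697, 0).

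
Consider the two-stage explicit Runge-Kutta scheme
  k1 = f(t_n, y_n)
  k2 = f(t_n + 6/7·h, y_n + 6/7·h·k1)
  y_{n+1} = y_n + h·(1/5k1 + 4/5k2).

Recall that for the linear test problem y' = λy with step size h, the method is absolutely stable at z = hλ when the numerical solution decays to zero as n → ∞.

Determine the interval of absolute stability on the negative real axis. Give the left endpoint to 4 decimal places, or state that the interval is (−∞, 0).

Set f=λy, z=hλ:
  k1=λy_n ⇒ h·k1=z·y_n;  k2=λ(1+6/7z)y_n ⇒ h·k2=z(1+6/7z)y_n
  y_{n+1}/y_n = 1 + 1/5z + 4/5z(1+6/7z) = 1 + z + 24/35z²
  Hence R(z) = 1 + z + 24/35z².

Need |R(x)|<1, x<0.
x=-1.07: |R|=0.7151
R=1: x+24/35x²=0 ⇒ x=−35/24=-1.4583; min R=1−1/(4·24/35)=0.6354>−1
Confirm numerically:
  x=-1.400: |R|=0.94400 <1
  x=-1.093: |R|=0.72619 <1
  x=-0.651: |R|=0.63961 <1
  x=-2.025: |R|=1.78686 >1
  x=-1.865: |R|=1.52007 >1
  x=-1.773: |R|=1.38256 >1
So |R|<1 on (-1.4583, 0).

(-1.4583, 0).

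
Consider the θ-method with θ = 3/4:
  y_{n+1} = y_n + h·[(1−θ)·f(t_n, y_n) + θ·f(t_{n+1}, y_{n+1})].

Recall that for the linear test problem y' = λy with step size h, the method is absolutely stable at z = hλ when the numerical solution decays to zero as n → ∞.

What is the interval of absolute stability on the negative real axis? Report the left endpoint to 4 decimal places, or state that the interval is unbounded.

(−∞, 0) — no finite endpoint.

On y'=λy, z=hλ:
  y_{n+1} = y_n + z·[1/4·y_n + 3/4·y_{n+1}] ⇒ (1 − 3/4z)y_{n+1} = (1 + 1/4z)y_n
  Hence R(z) = (1 + 1/4z)/(1 − 3/4z).

Solve |R(x)|<1 on ℝ⁻.
x=-0.66: |R|=0.5585
x=-2: |R|=0.2000
x=-10: |R|=0.1765
x=-100: |R|=0.3158
θ=3/4≥1/2 ⇒ |1+1/4x|<|1−3/4x| ∀x<0 ⇒ stable on all of ℝ⁻.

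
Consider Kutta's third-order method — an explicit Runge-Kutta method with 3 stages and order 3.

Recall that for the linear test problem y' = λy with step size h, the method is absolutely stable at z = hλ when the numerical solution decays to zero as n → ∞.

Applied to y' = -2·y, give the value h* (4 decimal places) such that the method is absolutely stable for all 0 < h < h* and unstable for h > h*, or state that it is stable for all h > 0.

On y'=λy, z=hλ:
  order 3, 3-stage ⇒ R(z)=1+z+z^2/2+z^3/6
  (e.g. R(-0.6)=0.54400, |R|=0.54400)

Need |R(x)|<1, x<0.
x=-0.6: |R|=0.5440
|R(-1.89)|=0.2292 |R(-1.86)|=0.2027 |R(-1.44)|=0.0991
Bisect:
  x_lo=-3.2109 |R|=2.5734  x_hi=-0.3629 |R|=0.6950
  mid=-1.78694 |R|=0.14136 →hi
  mid=-2.49895 |R|=0.97745 →hi
  mid=-2.85495 |R|=1.65790 →lo
  mid=-2.67695 |R|=1.29111 →lo
  mid=-2.58795 |R|=1.12799 →lo
  mid=-2.54345 |R|=1.05119 →lo
  mid=-2.52120 |R|=1.01395 →lo
  mid=-2.51007 |R|=0.99561 →hi
  ...
  [-2.51285,-2.51268] ⇒ x*=-2.5127
Interval (-2.5127, 0).

(-2.5127,0); λ=-2 ⇒ h* = 1.2564.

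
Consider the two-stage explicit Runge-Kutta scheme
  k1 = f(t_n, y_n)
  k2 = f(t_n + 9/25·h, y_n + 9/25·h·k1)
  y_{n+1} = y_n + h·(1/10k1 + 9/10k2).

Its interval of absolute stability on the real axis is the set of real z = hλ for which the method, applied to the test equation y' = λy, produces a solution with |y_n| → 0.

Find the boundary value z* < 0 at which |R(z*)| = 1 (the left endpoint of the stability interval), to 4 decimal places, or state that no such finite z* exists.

z* = -3.0864.

Test eqn y'=λy, z=hλ:
  k1=λy_n ⇒ h·k1=z·y_n;  k2=λ(1+9/25z)y_n ⇒ h·k2=z(1+9/25z)y_n
  y_{n+1}/y_n = 1 + 1/10z + 9/10z(1+9/25z) = 1 + z + 81/250z²
  ⇒ R(z) = 1 + z + 81/250z².

Boundary: |R(x)|=1, x<0.
x=-0.68: |R|=0.4698
R=1: x+81/250x²=0 ⇒ x=−250/81=-3.0864; min R=1−1/(4·81/250)=0.2284>−1
Confirm numerically:
  x=-2.753: |R|=0.70260 <1
  x=-2.616: |R|=0.60128 <1
  x=-2.389: |R|=0.46017 <1
  x=-2.233: |R|=0.38256 <1
  x=-3.595: |R|=1.59238 >1
  x=-3.367: |R|=1.30609 >1
  x=-3.178: |R|=1.09430 >1
Stable set (-3.0864, 0).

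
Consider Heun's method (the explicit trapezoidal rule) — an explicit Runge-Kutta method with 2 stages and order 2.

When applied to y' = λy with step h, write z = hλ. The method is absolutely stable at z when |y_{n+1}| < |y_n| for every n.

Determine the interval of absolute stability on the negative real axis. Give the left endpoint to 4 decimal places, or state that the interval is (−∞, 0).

Test eqn y'=λy, z=hλ:
  order 2, 2-stage ⇒ R(z)=1+z+z^2/2
  (e.g. R(-0.44)=0.65680, |R|=0.65680)

Solve |R(x)|<1 on ℝ⁻.
x=-0.44: |R|=0.6568
|R(-0.85)|=0.5112 |R(-0.84)|=0.5128 |R(-0.83)|=0.5145
Bisect:
  x_lo=-2.6521 |R|=1.8648  x_hi=-0.3547 |R|=0.7082
  mid=-1.50343 |R|=0.62672 →hi
  mid=-2.07778 |R|=1.08081 →lo
  mid=-1.79060 |R|=0.81253 →hi
  mid=-1.93419 |R|=0.93636 →hi
  mid=-2.00599 |R|=1.00600 →lo
  mid=-1.97009 |R|=0.97054 →hi
  mid=-1.98804 |R|=0.98811 →hi
  mid=-1.99701 |R|=0.99702 →hi
  ...
  [-2.00010,-1.99996] ⇒ x*=-2.0000
So |R|<1 on (-2.0000, 0).

(-2.0000, 0).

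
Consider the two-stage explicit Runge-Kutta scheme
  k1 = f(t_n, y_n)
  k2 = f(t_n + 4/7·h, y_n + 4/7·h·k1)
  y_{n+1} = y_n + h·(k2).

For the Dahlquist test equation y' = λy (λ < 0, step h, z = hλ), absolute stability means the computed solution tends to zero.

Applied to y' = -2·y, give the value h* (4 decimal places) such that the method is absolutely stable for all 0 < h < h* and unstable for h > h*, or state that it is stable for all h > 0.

On y'=λy, z=hλ:
  k1=λy_n ⇒ h·k1=z·y_n;  k2=λ(1+4/7z)y_n ⇒ h·k2=z(1+4/7z)y_n
  y_{n+1}/y_n = 1 + z(1+4/7z) = 1 + z + 4/7z²
  Hence R(z) = 1 + z + 4/7z².

Need |R(x)|<1, x<0.
x=-1: |R|=0.5714
R=1: x+4/7x²=0 ⇒ x=−7/4=-1.7500; min R=1−1/(4·4/7)=0.5625>−1
Confirm numerically:
  x=-1.398: |R|=0.71880 <1
  x=-1.207: |R|=0.62549 <1
  x=-1.025: |R|=0.57536 <1
  x=-2.202: |R|=1.56875 >1
  x=-2.174: |R|=1.52673 >1
  x=-1.781: |R|=1.03155 >1
So |R|<1 on (-1.7500, 0).

(-1.7500,0); λ=-2 ⇒ h* = (7/4)/2 = 0.8750.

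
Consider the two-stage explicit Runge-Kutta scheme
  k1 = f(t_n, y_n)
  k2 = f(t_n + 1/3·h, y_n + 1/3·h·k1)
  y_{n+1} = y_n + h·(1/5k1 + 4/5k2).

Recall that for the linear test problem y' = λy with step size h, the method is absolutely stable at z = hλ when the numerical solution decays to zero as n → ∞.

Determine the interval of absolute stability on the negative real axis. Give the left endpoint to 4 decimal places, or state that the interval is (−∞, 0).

(-3.7500, 0).

Test eqn y'=λy, z=hλ:
  k1=λy_n ⇒ h·k1=z·y_n;  k2=λ(1+1/3z)y_n ⇒ h·k2=z(1+1/3z)y_n
  y_{n+1}/y_n = 1 + 1/5z + 4/5z(1+1/3z) = 1 + z + 4/15z²
  ⇒ R(z) = 1 + z + 4/15z².

Solve |R(x)|<1 on ℝ⁻.
x=-1.05: |R|=0.2440
R=1: x+4/15x²=0 ⇒ x=−15/4=-3.7500; min R=1−1/(4·4/15)=0.0625>−1
Confirm numerically:
  x=-3.700: |R|=0.95067 <1
  x=-3.481: |R|=0.75030 <1
  x=-2.602: |R|=0.20344 <1
  x=-2.073: |R|=0.07295 <1
  x=-4.204: |R|=1.50896 >1
  x=-4.064: |R|=1.34029 >1
  x=-4.059: |R|=1.33446 >1
Interval (-3.7500, 0).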